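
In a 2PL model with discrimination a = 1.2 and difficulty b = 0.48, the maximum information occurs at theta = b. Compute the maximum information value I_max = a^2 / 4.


For 2PL, max info at theta = b = 0.48
I_max = a^2 / 4 = 1.2^2 / 4
= 1.44 / 4
I_max = 0.36

0.36


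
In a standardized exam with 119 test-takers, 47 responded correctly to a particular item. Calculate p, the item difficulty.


Item difficulty p = number correct / total examinees
p = 47 / 119
p = 0.395

0.395


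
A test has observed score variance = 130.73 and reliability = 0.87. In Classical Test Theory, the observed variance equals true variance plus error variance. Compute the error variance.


var_true = rxx * var_obs = 0.87 * 130.73 = 113.7351
var_error = var_obs - var_true
var_error = 130.73 - 113.7351
var_error = 16.9949

16.9949


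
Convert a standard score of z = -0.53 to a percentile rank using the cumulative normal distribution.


CDF(z) = 0.5 * (1 + erf(z/sqrt(2)))
erf(-0.3748) = -0.4039
CDF = 0.2981
Percentile rank = 0.2981 * 100 = 29.81

29.81


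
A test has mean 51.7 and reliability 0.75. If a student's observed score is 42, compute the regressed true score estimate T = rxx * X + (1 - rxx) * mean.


T_est = rxx * X + (1 - rxx) * mean
T_est = 0.75 * 42 + 0.25 * 51.7
T_est = 31.5 + 12.925
T_est = 44.425

44.425


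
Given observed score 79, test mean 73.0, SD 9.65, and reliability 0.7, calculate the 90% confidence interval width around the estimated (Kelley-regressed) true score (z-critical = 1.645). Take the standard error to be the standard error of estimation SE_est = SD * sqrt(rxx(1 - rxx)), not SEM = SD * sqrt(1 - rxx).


True score estimate = 0.7*79 + 0.3*73.0 = 77.2
SE_est = SD * sqrt(rxx * (1 - rxx)) = 9.65 * sqrt(0.7 * 0.3) = 9.65 * sqrt(0.21) = 4.422186
CI = T_est +/- z * SE_est, so width = 2 * z * SE_est = 2 * 1.645 * 4.422186
Width = 14.549

14.549


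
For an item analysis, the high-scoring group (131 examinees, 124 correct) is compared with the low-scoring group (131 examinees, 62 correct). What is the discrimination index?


p_upper = 124/131 = 0.9466
p_lower = 62/131 = 0.4733
D = 0.9466 - 0.4733 = 0.4733

0.4733


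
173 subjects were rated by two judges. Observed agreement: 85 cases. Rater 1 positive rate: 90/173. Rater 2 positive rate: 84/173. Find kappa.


P_o = 85/173 = 0.491329
P_e = (90*84 + 83*89) / 29929 = 0.499415
kappa = (P_o - P_e) / (1 - P_e)
kappa = (0.491329 - 0.499415) / (1 - 0.499415)
kappa = -0.0162

-0.0162


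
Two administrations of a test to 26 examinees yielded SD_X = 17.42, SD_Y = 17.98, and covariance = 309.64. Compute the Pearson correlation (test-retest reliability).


r = cov(X,Y) / (SD_X * SD_Y)
r = 309.64 / (17.42 * 17.98)
r = 309.64 / 313.2116
r = 0.9886

0.9886


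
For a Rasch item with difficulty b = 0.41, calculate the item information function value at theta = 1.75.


P = 1/(1+exp(-(1.75-0.41))) = 0.7925
I = P*(1-P) = 0.7925 * 0.2075
I = 0.1644

0.1644


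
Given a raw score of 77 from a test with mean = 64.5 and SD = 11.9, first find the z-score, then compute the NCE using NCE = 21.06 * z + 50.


z = (X - mean) / SD = (77 - 64.5) / 11.9
z = 12.5 / 11.9
z = 1.0504
NCE = NCE = 21.06z + 50
Carry z at full precision (z = 12.5 / 11.9) into the conversion:
NCE = 21.06 * (12.5 / 11.9) + 50 = 263.25 / 11.9 + 50
NCE = 22.1218 + 50
NCE = 72.1218

72.1218


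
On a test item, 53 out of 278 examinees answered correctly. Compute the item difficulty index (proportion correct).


Item difficulty p = number correct / total examinees
p = 53 / 278
p = 0.1906

0.1906


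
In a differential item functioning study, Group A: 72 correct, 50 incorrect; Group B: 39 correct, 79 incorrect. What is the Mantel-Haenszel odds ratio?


Odds_A = 72/50 = 1.44
Odds_B = 39/79 = 0.4937
OR = Odds_A / Odds_B = 1.44 / 0.4937
Exactly, OR = (72 * 79) / (50 * 39) = 5688 / 1950
OR = 2.9169

2.9169


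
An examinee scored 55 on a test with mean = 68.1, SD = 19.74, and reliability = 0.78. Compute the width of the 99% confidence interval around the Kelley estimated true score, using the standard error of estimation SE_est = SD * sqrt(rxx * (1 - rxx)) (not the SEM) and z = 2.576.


True score estimate = 0.78*55 + 0.22*68.1 = 57.882
SE_est = SD * sqrt(rxx * (1 - rxx)) = 19.74 * sqrt(0.78 * 0.22) = 19.74 * sqrt(0.1716) = 8.177222
CI = T_est +/- z * SE_est, so width = 2 * z * SE_est = 2 * 2.576 * 8.177222
Width = 42.129

42.129


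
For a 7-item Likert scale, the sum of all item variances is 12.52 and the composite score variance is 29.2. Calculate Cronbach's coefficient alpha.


alpha = (k/(k-1)) * (1 - sum(si^2)/s_total^2)
= (7/6) * (1 - 12.52/29.2)
alpha = 0.6664

0.6664


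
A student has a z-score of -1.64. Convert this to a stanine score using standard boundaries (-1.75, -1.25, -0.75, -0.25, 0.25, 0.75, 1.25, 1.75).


Stanine boundaries: [-1.75, -1.25, -0.75, -0.25, 0.25, 0.75, 1.25, 1.75]
z = -1.64
Check each boundary:
  z >= -1.75 -> could be stanine 2
  z < -1.25
  z < -0.75
  z < -0.25
  z < 0.25
  z < 0.75
  z < 1.25
  z < 1.75
Highest qualifying boundary gives stanine = 2

2


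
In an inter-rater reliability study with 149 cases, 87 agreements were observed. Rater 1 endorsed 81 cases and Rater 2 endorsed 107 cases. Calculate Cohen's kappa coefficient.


P_o = 87/149 = 0.583893
P_e = (81*107 + 68*42) / 22201 = 0.519031
kappa = (P_o - P_e) / (1 - P_e)
kappa = (0.583893 - 0.519031) / (1 - 0.519031)
kappa = 0.1349

0.1349


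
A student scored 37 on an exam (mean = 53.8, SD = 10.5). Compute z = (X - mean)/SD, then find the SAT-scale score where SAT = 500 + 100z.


z = (X - mean) / SD = (37 - 53.8) / 10.5
z = -16.8 / 10.5
z = -1.6
SAT-scale = SAT = 500 + 100z
Carry z at full precision (z = -16.8 / 10.5) into the conversion:
SAT-scale = 500 + 100 * (-16.8 / 10.5) = 500 + -1680 / 10.5
SAT-scale = 500 + -160.0
SAT-scale = 340.0

340.0


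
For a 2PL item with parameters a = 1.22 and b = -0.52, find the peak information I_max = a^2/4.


For 2PL, max info at theta = b = -0.52
I_max = a^2 / 4 = 1.22^2 / 4
= 1.4884 / 4
I_max = 0.3721

0.3721


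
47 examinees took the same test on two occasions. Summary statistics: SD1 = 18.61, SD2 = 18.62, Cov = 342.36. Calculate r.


r = cov(X,Y) / (SD_X * SD_Y)
r = 342.36 / (18.61 * 18.62)
r = 342.36 / 346.5182
r = 0.988

0.988


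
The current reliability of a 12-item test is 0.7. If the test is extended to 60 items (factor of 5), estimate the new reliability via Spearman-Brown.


r_new = (n * rxx) / (1 + (n-1) * rxx)
r_new = (5 * 0.7) / (1 + 4 * 0.7)
r_new = 3.5 / 3.8
r_new = 0.9211

0.9211


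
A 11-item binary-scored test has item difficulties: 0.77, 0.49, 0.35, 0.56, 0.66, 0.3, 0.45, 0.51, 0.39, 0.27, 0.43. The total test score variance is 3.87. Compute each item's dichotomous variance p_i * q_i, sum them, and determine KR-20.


For each item, compute p_i * q_i:
  Item 1: 0.77 * 0.23 = 0.1771
  Item 2: 0.49 * 0.51 = 0.2499
  Item 3: 0.35 * 0.65 = 0.2275
  Item 4: 0.56 * 0.44 = 0.2464
  Item 5: 0.66 * 0.34 = 0.2244
  Item 6: 0.3 * 0.7 = 0.21
  Item 7: 0.45 * 0.55 = 0.2475
  Item 8: 0.51 * 0.49 = 0.2499
  Item 9: 0.39 * 0.61 = 0.2379
  Item 10: 0.27 * 0.73 = 0.1971
  Item 11: 0.43 * 0.57 = 0.2451
Sum(p_i * q_i) = 0.1771 + 0.2499 + 0.2275 + 0.2464 + 0.2244 + 0.21 + 0.2475 + 0.2499 + 0.2379 + 0.1971 + 0.2451 = 2.5128
KR-20 = (k/(k-1)) * (1 - Sum(p_i*q_i) / Var_total)
= (11/10) * (1 - 2.5128/3.87)
= 1.1 * 0.3507
KR-20 = 0.3858

0.3858


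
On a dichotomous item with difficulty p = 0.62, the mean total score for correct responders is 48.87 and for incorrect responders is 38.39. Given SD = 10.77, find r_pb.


q = 1 - p = 0.38
rpb = ((M1 - M0) / SD) * sqrt(p * q)
rpb = ((48.87 - 38.39) / 10.77) * sqrt(0.62 * 0.38)
rpb = 0.4723

0.4723


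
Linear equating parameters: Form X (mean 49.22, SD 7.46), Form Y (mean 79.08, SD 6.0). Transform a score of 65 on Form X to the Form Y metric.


slope = SD_Y / SD_X = 6.0 / 7.46 ~ 0.8043
intercept = mean_Y - slope * mean_X = 79.08 - (6.0 / 7.46) * 49.22 ~ 39.4929
Y = slope * X + intercept. To avoid rounding drift from the rounded slope/intercept, evaluate the equivalent form Y = mean_Y + SD_Y * (X - mean_X) / SD_X at full precision:
Y = 79.08 + 6.0 * (65 - 49.22) / 7.46
Y = 79.08 + 6.0 * 15.78 / 7.46
Y = 79.08 + 94.68 / 7.46
Y = 79.08 + 12.6917
Y = 91.7717

91.7717


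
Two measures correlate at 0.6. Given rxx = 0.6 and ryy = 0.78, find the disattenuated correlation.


r_corrected = rxy / sqrt(rxx * ryy)
= 0.6 / sqrt(0.6 * 0.78)
= 0.6 / sqrt(0.468)
= 0.6 / 0.684105
r_corrected = 0.8771

0.8771


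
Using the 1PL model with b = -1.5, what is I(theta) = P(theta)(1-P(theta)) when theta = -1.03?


P = 1/(1+exp(-(-1.03--1.5))) = 0.6154
I = P*(1-P) = 0.6154 * 0.3846
I = 0.2367

0.2367


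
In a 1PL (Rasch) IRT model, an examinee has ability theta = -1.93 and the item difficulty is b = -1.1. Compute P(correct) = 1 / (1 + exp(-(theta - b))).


theta - b = -1.93 - -1.1 = -0.83
exp(-(theta - b)) = exp(0.83) = 2.2933
P = 1 / (1 + 2.2933)
P = 0.3036

0.3036


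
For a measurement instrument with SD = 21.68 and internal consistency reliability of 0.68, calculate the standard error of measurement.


SEM = SD * sqrt(1 - rxx)
SEM = 21.68 * sqrt(1 - 0.68)
SEM = 21.68 * sqrt(0.32) = 21.68 * 0.565685
SEM = 12.2641

12.2641


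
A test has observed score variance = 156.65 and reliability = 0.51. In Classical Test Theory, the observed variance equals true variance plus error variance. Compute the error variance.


var_true = rxx * var_obs = 0.51 * 156.65 = 79.8915
var_error = var_obs - var_true
var_error = 156.65 - 79.8915
var_error = 76.7585

76.7585


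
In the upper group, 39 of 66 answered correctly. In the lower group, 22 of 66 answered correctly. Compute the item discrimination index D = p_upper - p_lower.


p_upper = 39/66 = 0.5909
p_lower = 22/66 = 0.3333
D = 0.5909 - 0.3333 = 0.2576

0.2576


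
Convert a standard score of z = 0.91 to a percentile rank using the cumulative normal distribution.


CDF(z) = 0.5 * (1 + erf(z/sqrt(2)))
erf(0.6435) = 0.6372
CDF = 0.8186
Percentile rank = 0.8186 * 100 = 81.86

81.86


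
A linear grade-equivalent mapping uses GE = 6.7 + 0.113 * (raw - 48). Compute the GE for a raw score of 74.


raw - median = 74 - 48 = 26
slope * diff = 0.113 * 26 = 2.938
GE = 6.7 + 2.938
GE = 9.638

9.638


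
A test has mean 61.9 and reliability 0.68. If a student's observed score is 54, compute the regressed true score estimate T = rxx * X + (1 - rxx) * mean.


T_est = rxx * X + (1 - rxx) * mean
T_est = 0.68 * 54 + 0.32 * 61.9
T_est = 36.72 + 19.808
T_est = 56.528

56.528


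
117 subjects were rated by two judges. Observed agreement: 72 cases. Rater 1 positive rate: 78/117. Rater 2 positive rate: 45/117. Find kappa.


P_o = 72/117 = 0.615385
P_e = (78*45 + 39*72) / 13689 = 0.461538
kappa = (P_o - P_e) / (1 - P_e)
kappa = (0.615385 - 0.461538) / (1 - 0.461538)
kappa = 0.2857

0.2857


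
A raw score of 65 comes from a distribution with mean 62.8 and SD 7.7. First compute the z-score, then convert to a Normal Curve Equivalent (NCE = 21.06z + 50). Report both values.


z = (X - mean) / SD = (65 - 62.8) / 7.7
z = 2.2 / 7.7
z = 0.2857
NCE = NCE = 21.06z + 50
Carry z at full precision (z = 2.2 / 7.7) into the conversion:
NCE = 21.06 * (2.2 / 7.7) + 50 = 46.332 / 7.7 + 50
NCE = 6.0171 + 50
NCE = 56.0171

56.0171


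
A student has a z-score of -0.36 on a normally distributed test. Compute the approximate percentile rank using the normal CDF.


CDF(z) = 0.5 * (1 + erf(z/sqrt(2)))
erf(-0.2546) = -0.2812
CDF = 0.3594
Percentile rank = 0.3594 * 100 = 35.94

35.94


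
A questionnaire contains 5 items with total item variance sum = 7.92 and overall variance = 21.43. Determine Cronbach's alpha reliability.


alpha = (k/(k-1)) * (1 - sum(si^2)/s_total^2)
= (5/4) * (1 - 7.92/21.43)
alpha = 0.788

0.788


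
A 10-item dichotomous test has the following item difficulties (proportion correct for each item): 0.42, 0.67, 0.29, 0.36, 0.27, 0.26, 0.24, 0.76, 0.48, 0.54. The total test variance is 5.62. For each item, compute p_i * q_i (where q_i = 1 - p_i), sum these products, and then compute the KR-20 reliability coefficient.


For each item, compute p_i * q_i:
  Item 1: 0.42 * 0.58 = 0.2436
  Item 2: 0.67 * 0.33 = 0.2211
  Item 3: 0.29 * 0.71 = 0.2059
  Item 4: 0.36 * 0.64 = 0.2304
  Item 5: 0.27 * 0.73 = 0.1971
  Item 6: 0.26 * 0.74 = 0.1924
  Item 7: 0.24 * 0.76 = 0.1824
  Item 8: 0.76 * 0.24 = 0.1824
  Item 9: 0.48 * 0.52 = 0.2496
  Item 10: 0.54 * 0.46 = 0.2484
Sum(p_i * q_i) = 0.2436 + 0.2211 + 0.2059 + 0.2304 + 0.1971 + 0.1924 + 0.1824 + 0.1824 + 0.2496 + 0.2484 = 2.1533
KR-20 = (k/(k-1)) * (1 - Sum(p_i*q_i) / Var_total)
= (10/9) * (1 - 2.1533/5.62)
= 1.1111 * 0.6169
KR-20 = 0.6854

0.6854


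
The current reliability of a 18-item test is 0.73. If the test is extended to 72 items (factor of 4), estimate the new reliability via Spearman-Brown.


r_new = (n * rxx) / (1 + (n-1) * rxx)
r_new = (4 * 0.73) / (1 + 3 * 0.73)
r_new = 2.92 / 3.19
r_new = 0.9154

0.9154


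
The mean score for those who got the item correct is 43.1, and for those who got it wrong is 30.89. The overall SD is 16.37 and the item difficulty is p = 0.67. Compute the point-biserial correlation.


q = 1 - p = 0.33
rpb = ((M1 - M0) / SD) * sqrt(p * q)
rpb = ((43.1 - 30.89) / 16.37) * sqrt(0.67 * 0.33)
rpb = 0.3507

0.3507


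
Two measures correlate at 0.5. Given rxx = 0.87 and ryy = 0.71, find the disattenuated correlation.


r_corrected = rxy / sqrt(rxx * ryy)
= 0.5 / sqrt(0.87 * 0.71)
= 0.5 / sqrt(0.6177)
= 0.5 / 0.785939
r_corrected = 0.6362

0.6362


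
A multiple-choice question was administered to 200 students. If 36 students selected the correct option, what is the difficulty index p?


Item difficulty p = number correct / total examinees
p = 36 / 200
p = 0.18

0.18


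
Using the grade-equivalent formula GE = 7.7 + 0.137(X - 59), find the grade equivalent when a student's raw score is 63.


raw - median = 63 - 59 = 4
slope * diff = 0.137 * 4 = 0.548
GE = 7.7 + 0.548
GE = 8.248

8.248


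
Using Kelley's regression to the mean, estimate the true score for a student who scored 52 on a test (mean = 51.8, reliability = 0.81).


T_est = rxx * X + (1 - rxx) * mean
T_est = 0.81 * 52 + 0.19 * 51.8
T_est = 42.12 + 9.842
T_est = 51.962

51.962


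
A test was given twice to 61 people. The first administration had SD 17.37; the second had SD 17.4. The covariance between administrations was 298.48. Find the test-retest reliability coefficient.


r = cov(X,Y) / (SD_X * SD_Y)
r = 298.48 / (17.37 * 17.4)
r = 298.48 / 302.238
r = 0.9876

0.9876


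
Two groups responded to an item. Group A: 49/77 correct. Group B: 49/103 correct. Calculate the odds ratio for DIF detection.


Odds_A = 49/28 = 1.75
Odds_B = 49/54 = 0.9074
OR = Odds_A / Odds_B = 1.75 / 0.9074
Exactly, OR = (49 * 54) / (28 * 49) = 2646 / 1372
OR = 1.9286

1.9286


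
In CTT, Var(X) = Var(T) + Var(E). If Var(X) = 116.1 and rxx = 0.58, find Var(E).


var_true = rxx * var_obs = 0.58 * 116.1 = 67.338
var_error = var_obs - var_true
var_error = 116.1 - 67.338
var_error = 48.762

48.762


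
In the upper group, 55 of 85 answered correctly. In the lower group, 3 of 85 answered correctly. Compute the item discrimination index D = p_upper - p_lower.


p_upper = 55/85 = 0.6471
p_lower = 3/85 = 0.0353
D = 0.6471 - 0.0353 = 0.6118

0.6118


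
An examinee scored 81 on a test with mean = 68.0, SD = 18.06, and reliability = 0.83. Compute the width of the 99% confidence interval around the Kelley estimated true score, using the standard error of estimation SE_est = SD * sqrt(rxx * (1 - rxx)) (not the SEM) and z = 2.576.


True score estimate = 0.83*81 + 0.17*68.0 = 78.79
SE_est = SD * sqrt(rxx * (1 - rxx)) = 18.06 * sqrt(0.83 * 0.17) = 18.06 * sqrt(0.1411) = 6.783928
CI = T_est +/- z * SE_est, so width = 2 * z * SE_est = 2 * 2.576 * 6.783928
Width = 34.9508

34.9508


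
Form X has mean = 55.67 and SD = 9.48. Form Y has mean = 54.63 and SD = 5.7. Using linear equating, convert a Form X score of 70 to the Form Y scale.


slope = SD_Y / SD_X = 5.7 / 9.48 ~ 0.6013
intercept = mean_Y - slope * mean_X = 54.63 - (5.7 / 9.48) * 55.67 ~ 21.1575
Y = slope * X + intercept. To avoid rounding drift from the rounded slope/intercept, evaluate the equivalent form Y = mean_Y + SD_Y * (X - mean_X) / SD_X at full precision:
Y = 54.63 + 5.7 * (70 - 55.67) / 9.48
Y = 54.63 + 5.7 * 14.33 / 9.48
Y = 54.63 + 81.681 / 9.48
Y = 54.63 + 8.6161
Y = 63.2461

63.2461


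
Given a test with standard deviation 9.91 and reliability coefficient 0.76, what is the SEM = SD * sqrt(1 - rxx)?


SEM = SD * sqrt(1 - rxx)
SEM = 9.91 * sqrt(1 - 0.76)
SEM = 9.91 * sqrt(0.24) = 9.91 * 0.489898
SEM = 4.8549

4.8549


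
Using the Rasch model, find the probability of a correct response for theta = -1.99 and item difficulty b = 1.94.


theta - b = -1.99 - 1.94 = -3.93
exp(-(theta - b)) = exp(3.93) = 50.907
P = 1 / (1 + 50.907)
P = 0.0193

0.0193


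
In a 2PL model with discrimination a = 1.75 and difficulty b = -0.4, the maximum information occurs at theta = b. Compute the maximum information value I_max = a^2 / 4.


For 2PL, max info at theta = b = -0.4
I_max = a^2 / 4 = 1.75^2 / 4
= 3.0625 / 4
I_max = 0.7656

0.7656


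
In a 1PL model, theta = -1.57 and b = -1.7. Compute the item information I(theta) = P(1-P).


P = 1/(1+exp(-(-1.57--1.7))) = 0.5325
I = P*(1-P) = 0.5325 * 0.4675
I = 0.2489

0.2489


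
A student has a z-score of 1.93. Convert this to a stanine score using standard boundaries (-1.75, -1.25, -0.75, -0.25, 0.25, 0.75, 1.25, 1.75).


Stanine boundaries: [-1.75, -1.25, -0.75, -0.25, 0.25, 0.75, 1.25, 1.75]
z = 1.93
Check each boundary:
  z >= -1.75 -> could be stanine 2
  z >= -1.25 -> could be stanine 3
  z >= -0.75 -> could be stanine 4
  z >= -0.25 -> could be stanine 5
  z >= 0.25 -> could be stanine 6
  z >= 0.75 -> could be stanine 7
  z >= 1.25 -> could be stanine 8
  z >= 1.75 -> could be stanine 9
Highest qualifying boundary gives stanine = 9

9


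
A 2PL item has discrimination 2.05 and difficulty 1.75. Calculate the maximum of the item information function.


For 2PL, max info at theta = b = 1.75
I_max = a^2 / 4 = 2.05^2 / 4
= 4.2025 / 4
I_max = 1.0506

1.0506


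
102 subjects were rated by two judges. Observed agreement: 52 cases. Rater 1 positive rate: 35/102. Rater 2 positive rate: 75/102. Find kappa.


P_o = 52/102 = 0.509804
P_e = (35*75 + 67*27) / 10404 = 0.426182
kappa = (P_o - P_e) / (1 - P_e)
kappa = (0.509804 - 0.426182) / (1 - 0.426182)
kappa = 0.1457

0.1457


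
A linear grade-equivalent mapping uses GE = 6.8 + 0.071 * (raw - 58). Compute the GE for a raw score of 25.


raw - median = 25 - 58 = -33
slope * diff = 0.071 * -33 = -2.343
GE = 6.8 + -2.343
GE = 4.457

4.457


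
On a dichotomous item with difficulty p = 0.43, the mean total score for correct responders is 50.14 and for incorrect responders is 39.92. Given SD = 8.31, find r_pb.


q = 1 - p = 0.57
rpb = ((M1 - M0) / SD) * sqrt(p * q)
rpb = ((50.14 - 39.92) / 8.31) * sqrt(0.43 * 0.57)
rpb = 0.6089

0.6089


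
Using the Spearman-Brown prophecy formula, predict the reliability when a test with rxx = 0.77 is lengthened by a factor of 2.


r_new = (n * rxx) / (1 + (n-1) * rxx)
r_new = (2 * 0.77) / (1 + 1 * 0.77)
r_new = 1.54 / 1.77
r_new = 0.8701

0.8701


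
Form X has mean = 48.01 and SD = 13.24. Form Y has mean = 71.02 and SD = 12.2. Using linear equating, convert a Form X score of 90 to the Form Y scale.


slope = SD_Y / SD_X = 12.2 / 13.24 ~ 0.9215
intercept = mean_Y - slope * mean_X = 71.02 - (12.2 / 13.24) * 48.01 ~ 26.7812
Y = slope * X + intercept. To avoid rounding drift from the rounded slope/intercept, evaluate the equivalent form Y = mean_Y + SD_Y * (X - mean_X) / SD_X at full precision:
Y = 71.02 + 12.2 * (90 - 48.01) / 13.24
Y = 71.02 + 12.2 * 41.99 / 13.24
Y = 71.02 + 512.278 / 13.24
Y = 71.02 + 38.6917
Y = 109.7117

109.7117


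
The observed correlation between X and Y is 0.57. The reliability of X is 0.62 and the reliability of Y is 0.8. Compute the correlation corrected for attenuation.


r_corrected = rxy / sqrt(rxx * ryy)
= 0.57 / sqrt(0.62 * 0.8)
= 0.57 / sqrt(0.496)
= 0.57 / 0.704273
r_corrected = 0.8093

0.8093


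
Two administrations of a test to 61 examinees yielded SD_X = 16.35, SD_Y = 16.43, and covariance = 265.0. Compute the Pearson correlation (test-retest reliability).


r = cov(X,Y) / (SD_X * SD_Y)
r = 265.0 / (16.35 * 16.43)
r = 265.0 / 268.6305
r = 0.9865

0.9865


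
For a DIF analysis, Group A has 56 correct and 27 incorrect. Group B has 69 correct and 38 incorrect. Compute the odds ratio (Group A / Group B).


Odds_A = 56/27 = 2.0741
Odds_B = 69/38 = 1.8158
OR = Odds_A / Odds_B = 2.0741 / 1.8158
Exactly, OR = (56 * 38) / (27 * 69) = 2128 / 1863
OR = 1.1422

1.1422


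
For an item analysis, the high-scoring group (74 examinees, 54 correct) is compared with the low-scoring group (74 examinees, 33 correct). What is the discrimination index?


p_upper = 54/74 = 0.7297
p_lower = 33/74 = 0.4459
D = 0.7297 - 0.4459 = 0.2838

0.2838


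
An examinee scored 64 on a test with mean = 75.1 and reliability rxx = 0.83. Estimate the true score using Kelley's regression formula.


T_est = rxx * X + (1 - rxx) * mean
T_est = 0.83 * 64 + 0.17 * 75.1
T_est = 53.12 + 12.767
T_est = 65.887

65.887


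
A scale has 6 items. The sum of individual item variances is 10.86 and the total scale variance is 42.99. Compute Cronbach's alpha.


alpha = (k/(k-1)) * (1 - sum(si^2)/s_total^2)
= (6/5) * (1 - 10.86/42.99)
alpha = 0.8969

0.8969


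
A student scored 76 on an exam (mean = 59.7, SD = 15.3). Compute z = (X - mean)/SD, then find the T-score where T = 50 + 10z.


z = (X - mean) / SD = (76 - 59.7) / 15.3
z = 16.3 / 15.3
z = 1.0654
T-score = T = 50 + 10z
Carry z at full precision (z = 16.3 / 15.3) into the conversion:
T-score = 50 + 10 * (16.3 / 15.3) = 50 + 163 / 15.3
T-score = 50 + 10.6536
T-score = 60.6536

60.6536


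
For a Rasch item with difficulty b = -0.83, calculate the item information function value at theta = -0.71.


P = 1/(1+exp(-(-0.71--0.83))) = 0.53
I = P*(1-P) = 0.53 * 0.47
I = 0.2491

0.2491


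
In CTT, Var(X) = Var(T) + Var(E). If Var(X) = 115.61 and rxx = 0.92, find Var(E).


var_true = rxx * var_obs = 0.92 * 115.61 = 106.3612
var_error = var_obs - var_true
var_error = 115.61 - 106.3612
var_error = 9.2488

9.2488


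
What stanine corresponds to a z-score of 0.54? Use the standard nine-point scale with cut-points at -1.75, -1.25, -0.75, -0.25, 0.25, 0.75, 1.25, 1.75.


Stanine boundaries: [-1.75, -1.25, -0.75, -0.25, 0.25, 0.75, 1.25, 1.75]
z = 0.54
Check each boundary:
  z >= -1.75 -> could be stanine 2
  z >= -1.25 -> could be stanine 3
  z >= -0.75 -> could be stanine 4
  z >= -0.25 -> could be stanine 5
  z >= 0.25 -> could be stanine 6
  z < 0.75
  z < 1.25
  z < 1.75
Highest qualifying boundary gives stanine = 6

6


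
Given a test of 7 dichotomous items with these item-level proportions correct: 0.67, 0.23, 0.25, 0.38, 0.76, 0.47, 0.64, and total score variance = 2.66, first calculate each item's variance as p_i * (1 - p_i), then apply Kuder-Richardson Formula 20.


For each item, compute p_i * q_i:
  Item 1: 0.67 * 0.33 = 0.2211
  Item 2: 0.23 * 0.77 = 0.1771
  Item 3: 0.25 * 0.75 = 0.1875
  Item 4: 0.38 * 0.62 = 0.2356
  Item 5: 0.76 * 0.24 = 0.1824
  Item 6: 0.47 * 0.53 = 0.2491
  Item 7: 0.64 * 0.36 = 0.2304
Sum(p_i * q_i) = 0.2211 + 0.1771 + 0.1875 + 0.2356 + 0.1824 + 0.2491 + 0.2304 = 1.4832
KR-20 = (k/(k-1)) * (1 - Sum(p_i*q_i) / Var_total)
= (7/6) * (1 - 1.4832/2.66)
= 1.1667 * 0.4424
KR-20 = 0.5161

0.5161


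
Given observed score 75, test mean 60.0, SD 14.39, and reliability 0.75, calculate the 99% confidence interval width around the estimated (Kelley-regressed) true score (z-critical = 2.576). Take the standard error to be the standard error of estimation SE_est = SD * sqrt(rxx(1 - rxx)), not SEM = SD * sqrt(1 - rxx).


True score estimate = 0.75*75 + 0.25*60.0 = 71.25
SE_est = SD * sqrt(rxx * (1 - rxx)) = 14.39 * sqrt(0.75 * 0.25) = 14.39 * sqrt(0.1875) = 6.231053
CI = T_est +/- z * SE_est, so width = 2 * z * SE_est = 2 * 2.576 * 6.231053
Width = 32.1024

32.1024


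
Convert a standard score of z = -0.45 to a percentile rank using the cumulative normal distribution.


CDF(z) = 0.5 * (1 + erf(z/sqrt(2)))
erf(-0.3182) = -0.3473
CDF = 0.3264
Percentile rank = 0.3264 * 100 = 32.64

32.64


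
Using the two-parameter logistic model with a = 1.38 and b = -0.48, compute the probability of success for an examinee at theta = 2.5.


a*(theta - b) = 1.38 * (2.5 - -0.48) = 4.1124
exp(-4.1124) = 0.0164
P = 1 / (1 + 0.0164)
P = 0.9839

0.9839


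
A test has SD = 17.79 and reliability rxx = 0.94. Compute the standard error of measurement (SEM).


SEM = SD * sqrt(1 - rxx)
SEM = 17.79 * sqrt(1 - 0.94)
SEM = 17.79 * sqrt(0.06) = 17.79 * 0.244949
SEM = 4.3576

4.3576


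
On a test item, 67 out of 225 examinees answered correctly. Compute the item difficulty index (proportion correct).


Item difficulty p = number correct / total examinees
p = 67 / 225
p = 0.2978

0.2978


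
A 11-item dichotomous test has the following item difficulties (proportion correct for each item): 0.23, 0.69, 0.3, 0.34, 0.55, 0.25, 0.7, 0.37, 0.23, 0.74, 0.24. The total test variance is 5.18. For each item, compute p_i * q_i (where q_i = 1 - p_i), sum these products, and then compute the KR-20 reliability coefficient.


For each item, compute p_i * q_i:
  Item 1: 0.23 * 0.77 = 0.1771
  Item 2: 0.69 * 0.31 = 0.2139
  Item 3: 0.3 * 0.7 = 0.21
  Item 4: 0.34 * 0.66 = 0.2244
  Item 5: 0.55 * 0.45 = 0.2475
  Item 6: 0.25 * 0.75 = 0.1875
  Item 7: 0.7 * 0.3 = 0.21
  Item 8: 0.37 * 0.63 = 0.2331
  Item 9: 0.23 * 0.77 = 0.1771
  Item 10: 0.74 * 0.26 = 0.1924
  Item 11: 0.24 * 0.76 = 0.1824
Sum(p_i * q_i) = 0.1771 + 0.2139 + 0.21 + 0.2244 + 0.2475 + 0.1875 + 0.21 + 0.2331 + 0.1771 + 0.1924 + 0.1824 = 2.2554
KR-20 = (k/(k-1)) * (1 - Sum(p_i*q_i) / Var_total)
= (11/10) * (1 - 2.2554/5.18)
= 1.1 * 0.5646
KR-20 = 0.6211

0.6211


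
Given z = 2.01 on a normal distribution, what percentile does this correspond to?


CDF(z) = 0.5 * (1 + erf(z/sqrt(2)))
erf(1.4213) = 0.9556
CDF = 0.9778
Percentile rank = 0.9778 * 100 = 97.78

97.78


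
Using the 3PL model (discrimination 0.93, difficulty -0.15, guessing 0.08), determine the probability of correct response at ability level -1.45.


logit = 0.93*(-1.45 - -0.15) = -1.209
P* = 1/(1 + exp(--1.209)) = 0.2299
P = 0.08 + (1 - 0.08) * 0.2299
P = 0.2915

0.2915


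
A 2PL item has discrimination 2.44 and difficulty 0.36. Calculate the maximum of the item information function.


For 2PL, max info at theta = b = 0.36
I_max = a^2 / 4 = 2.44^2 / 4
= 5.9536 / 4
I_max = 1.4884

1.4884


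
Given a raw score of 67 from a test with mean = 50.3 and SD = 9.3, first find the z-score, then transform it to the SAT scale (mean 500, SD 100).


z = (X - mean) / SD = (67 - 50.3) / 9.3
z = 16.7 / 9.3
z = 1.7957
SAT-scale = SAT = 500 + 100z
Carry z at full precision (z = 16.7 / 9.3) into the conversion:
SAT-scale = 500 + 100 * (16.7 / 9.3) = 500 + 1670 / 9.3
SAT-scale = 500 + 179.5699
SAT-scale = 679.5699

679.5699


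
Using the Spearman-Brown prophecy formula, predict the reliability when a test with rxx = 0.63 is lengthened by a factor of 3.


r_new = (n * rxx) / (1 + (n-1) * rxx)
r_new = (3 * 0.63) / (1 + 2 * 0.63)
r_new = 1.89 / 2.26
r_new = 0.8363

0.8363


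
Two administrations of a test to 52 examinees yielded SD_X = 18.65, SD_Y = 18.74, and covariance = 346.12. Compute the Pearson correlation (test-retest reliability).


r = cov(X,Y) / (SD_X * SD_Y)
r = 346.12 / (18.65 * 18.74)
r = 346.12 / 349.501
r = 0.9903

0.9903


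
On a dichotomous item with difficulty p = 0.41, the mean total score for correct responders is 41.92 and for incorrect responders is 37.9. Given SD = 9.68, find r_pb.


q = 1 - p = 0.59
rpb = ((M1 - M0) / SD) * sqrt(p * q)
rpb = ((41.92 - 37.9) / 9.68) * sqrt(0.41 * 0.59)
rpb = 0.2043

0.2043


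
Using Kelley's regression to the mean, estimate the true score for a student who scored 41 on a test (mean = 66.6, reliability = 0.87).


T_est = rxx * X + (1 - rxx) * mean
T_est = 0.87 * 41 + 0.13 * 66.6
T_est = 35.67 + 8.658
T_est = 44.328

44.328


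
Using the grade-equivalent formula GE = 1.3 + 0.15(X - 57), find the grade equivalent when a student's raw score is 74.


raw - median = 74 - 57 = 17
slope * diff = 0.15 * 17 = 2.55
GE = 1.3 + 2.55
GE = 3.85

3.85


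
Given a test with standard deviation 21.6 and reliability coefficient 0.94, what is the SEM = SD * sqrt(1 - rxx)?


SEM = SD * sqrt(1 - rxx)
SEM = 21.6 * sqrt(1 - 0.94)
SEM = 21.6 * sqrt(0.06) = 21.6 * 0.244949
SEM = 5.2909

5.2909


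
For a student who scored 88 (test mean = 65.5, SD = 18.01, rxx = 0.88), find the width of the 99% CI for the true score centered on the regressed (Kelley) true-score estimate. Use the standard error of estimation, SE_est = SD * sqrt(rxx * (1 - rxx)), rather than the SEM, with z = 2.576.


True score estimate = 0.88*88 + 0.12*65.5 = 85.3
SE_est = SD * sqrt(rxx * (1 - rxx)) = 18.01 * sqrt(0.88 * 0.12) = 18.01 * sqrt(0.1056) = 5.852557
CI = T_est +/- z * SE_est, so width = 2 * z * SE_est = 2 * 2.576 * 5.852557
Width = 30.1524

30.1524


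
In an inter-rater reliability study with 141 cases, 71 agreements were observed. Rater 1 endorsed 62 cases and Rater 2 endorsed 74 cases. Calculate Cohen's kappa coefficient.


P_o = 71/141 = 0.503546
P_e = (62*74 + 79*67) / 19881 = 0.497007
kappa = (P_o - P_e) / (1 - P_e)
kappa = (0.503546 - 0.497007) / (1 - 0.497007)
kappa = 0.013

0.013


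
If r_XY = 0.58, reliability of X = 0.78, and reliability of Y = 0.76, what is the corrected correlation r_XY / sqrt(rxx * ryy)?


r_corrected = rxy / sqrt(rxx * ryy)
= 0.58 / sqrt(0.78 * 0.76)
= 0.58 / sqrt(0.5928)
= 0.58 / 0.769935
r_corrected = 0.7533

0.7533


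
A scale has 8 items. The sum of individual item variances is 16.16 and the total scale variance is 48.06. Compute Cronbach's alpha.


alpha = (k/(k-1)) * (1 - sum(si^2)/s_total^2)
= (8/7) * (1 - 16.16/48.06)
alpha = 0.7586

0.7586


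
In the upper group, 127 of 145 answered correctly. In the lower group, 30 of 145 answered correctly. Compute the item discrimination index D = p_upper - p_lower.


p_upper = 127/145 = 0.8759
p_lower = 30/145 = 0.2069
D = 0.8759 - 0.2069 = 0.669

0.669


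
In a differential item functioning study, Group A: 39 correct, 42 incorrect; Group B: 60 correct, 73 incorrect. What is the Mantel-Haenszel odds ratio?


Odds_A = 39/42 = 0.9286
Odds_B = 60/73 = 0.8219
OR = Odds_A / Odds_B = 0.9286 / 0.8219
Exactly, OR = (39 * 73) / (42 * 60) = 2847 / 2520
OR = 1.1298

1.1298


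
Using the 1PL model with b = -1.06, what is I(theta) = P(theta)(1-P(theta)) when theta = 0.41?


P = 1/(1+exp(-(0.41--1.06))) = 0.8131
I = P*(1-P) = 0.8131 * 0.1869
I = 0.152

0.152


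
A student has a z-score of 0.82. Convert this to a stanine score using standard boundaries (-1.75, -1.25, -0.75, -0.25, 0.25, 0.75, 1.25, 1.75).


Stanine boundaries: [-1.75, -1.25, -0.75, -0.25, 0.25, 0.75, 1.25, 1.75]
z = 0.82
Check each boundary:
  z >= -1.75 -> could be stanine 2
  z >= -1.25 -> could be stanine 3
  z >= -0.75 -> could be stanine 4
  z >= -0.25 -> could be stanine 5
  z >= 0.25 -> could be stanine 6
  z >= 0.75 -> could be stanine 7
  z < 1.25
  z < 1.75
Highest qualifying boundary gives stanine = 7

7


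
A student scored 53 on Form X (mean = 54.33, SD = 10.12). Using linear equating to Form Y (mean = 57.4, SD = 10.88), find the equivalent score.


slope = SD_Y / SD_X = 10.88 / 10.12 ~ 1.0751
intercept = mean_Y - slope * mean_X = 57.4 - (10.88 / 10.12) * 54.33 ~ -1.0101
Y = slope * X + intercept. To avoid rounding drift from the rounded slope/intercept, evaluate the equivalent form Y = mean_Y + SD_Y * (X - mean_X) / SD_X at full precision:
Y = 57.4 + 10.88 * (53 - 54.33) / 10.12
Y = 57.4 - 10.88 * 1.33 / 10.12
Y = 57.4 - 14.4704 / 10.12
Y = 57.4 - 1.4299
Y = 55.9701

55.9701


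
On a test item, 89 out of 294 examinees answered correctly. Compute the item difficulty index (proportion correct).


Item difficulty p = number correct / total examinees
p = 89 / 294
p = 0.3027

0.3027


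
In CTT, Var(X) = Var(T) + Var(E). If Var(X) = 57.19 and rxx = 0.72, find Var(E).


var_true = rxx * var_obs = 0.72 * 57.19 = 41.1768
var_error = var_obs - var_true
var_error = 57.19 - 41.1768
var_error = 16.0132

16.0132


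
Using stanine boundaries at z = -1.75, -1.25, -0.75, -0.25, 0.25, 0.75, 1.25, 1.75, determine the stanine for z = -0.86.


Stanine boundaries: [-1.75, -1.25, -0.75, -0.25, 0.25, 0.75, 1.25, 1.75]
z = -0.86
Check each boundary:
  z >= -1.75 -> could be stanine 2
  z >= -1.25 -> could be stanine 3
  z < -0.75
  z < -0.25
  z < 0.25
  z < 0.75
  z < 1.25
  z < 1.75
Highest qualifying boundary gives stanine = 3

3


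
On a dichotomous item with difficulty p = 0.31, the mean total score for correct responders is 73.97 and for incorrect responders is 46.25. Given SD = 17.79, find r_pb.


q = 1 - p = 0.69
rpb = ((M1 - M0) / SD) * sqrt(p * q)
rpb = ((73.97 - 46.25) / 17.79) * sqrt(0.31 * 0.69)
rpb = 0.7206

0.7206


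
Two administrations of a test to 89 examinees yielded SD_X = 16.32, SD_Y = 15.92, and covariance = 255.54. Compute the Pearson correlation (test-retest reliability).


r = cov(X,Y) / (SD_X * SD_Y)
r = 255.54 / (16.32 * 15.92)
r = 255.54 / 259.8144
r = 0.9835

0.9835


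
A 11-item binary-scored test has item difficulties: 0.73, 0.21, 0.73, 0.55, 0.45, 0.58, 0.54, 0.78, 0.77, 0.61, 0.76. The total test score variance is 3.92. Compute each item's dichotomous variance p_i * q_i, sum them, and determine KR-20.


For each item, compute p_i * q_i:
  Item 1: 0.73 * 0.27 = 0.1971
  Item 2: 0.21 * 0.79 = 0.1659
  Item 3: 0.73 * 0.27 = 0.1971
  Item 4: 0.55 * 0.45 = 0.2475
  Item 5: 0.45 * 0.55 = 0.2475
  Item 6: 0.58 * 0.42 = 0.2436
  Item 7: 0.54 * 0.46 = 0.2484
  Item 8: 0.78 * 0.22 = 0.1716
  Item 9: 0.77 * 0.23 = 0.1771
  Item 10: 0.61 * 0.39 = 0.2379
  Item 11: 0.76 * 0.24 = 0.1824
Sum(p_i * q_i) = 0.1971 + 0.1659 + 0.1971 + 0.2475 + 0.2475 + 0.2436 + 0.2484 + 0.1716 + 0.1771 + 0.2379 + 0.1824 = 2.3161
KR-20 = (k/(k-1)) * (1 - Sum(p_i*q_i) / Var_total)
= (11/10) * (1 - 2.3161/3.92)
= 1.1 * 0.4092
KR-20 = 0.4501

0.4501


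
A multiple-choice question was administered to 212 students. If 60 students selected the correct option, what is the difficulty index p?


Item difficulty p = number correct / total examinees
p = 60 / 212
p = 0.283

0.283


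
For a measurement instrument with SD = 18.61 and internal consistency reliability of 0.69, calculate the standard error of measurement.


SEM = SD * sqrt(1 - rxx)
SEM = 18.61 * sqrt(1 - 0.69)
SEM = 18.61 * sqrt(0.31) = 18.61 * 0.556776
SEM = 10.3616

10.3616


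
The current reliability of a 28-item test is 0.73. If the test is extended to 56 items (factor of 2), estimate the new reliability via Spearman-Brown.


r_new = (n * rxx) / (1 + (n-1) * rxx)
r_new = (2 * 0.73) / (1 + 1 * 0.73)
r_new = 1.46 / 1.73
r_new = 0.8439

0.8439


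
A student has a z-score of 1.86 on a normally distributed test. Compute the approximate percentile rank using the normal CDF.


CDF(z) = 0.5 * (1 + erf(z/sqrt(2)))
erf(1.3152) = 0.9371
CDF = 0.9686
Percentile rank = 0.9686 * 100 = 96.86

96.86


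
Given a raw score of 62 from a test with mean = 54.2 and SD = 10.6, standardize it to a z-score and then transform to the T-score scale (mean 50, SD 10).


z = (X - mean) / SD = (62 - 54.2) / 10.6
z = 7.8 / 10.6
z = 0.7358
T-score = T = 50 + 10z
Carry z at full precision (z = 7.8 / 10.6) into the conversion:
T-score = 50 + 10 * (7.8 / 10.6) = 50 + 78 / 10.6
T-score = 50 + 7.3585
T-score = 57.3585

57.3585


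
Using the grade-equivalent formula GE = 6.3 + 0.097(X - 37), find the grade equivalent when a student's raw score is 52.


raw - median = 52 - 37 = 15
slope * diff = 0.097 * 15 = 1.455
GE = 6.3 + 1.455
GE = 7.755

7.755


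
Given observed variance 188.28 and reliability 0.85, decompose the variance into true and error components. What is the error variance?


var_true = rxx * var_obs = 0.85 * 188.28 = 160.038
var_error = var_obs - var_true
var_error = 188.28 - 160.038
var_error = 28.242

28.242


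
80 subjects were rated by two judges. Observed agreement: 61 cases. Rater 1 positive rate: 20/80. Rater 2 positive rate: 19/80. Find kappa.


P_o = 61/80 = 0.7625
P_e = (20*19 + 60*61) / 6400 = 0.63125
kappa = (P_o - P_e) / (1 - P_e)
kappa = (0.7625 - 0.63125) / (1 - 0.63125)
kappa = 0.3559

0.3559


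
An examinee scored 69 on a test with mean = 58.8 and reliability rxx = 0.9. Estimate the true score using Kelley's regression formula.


T_est = rxx * X + (1 - rxx) * mean
T_est = 0.9 * 69 + 0.1 * 58.8
T_est = 62.1 + 5.88
T_est = 67.98

67.98


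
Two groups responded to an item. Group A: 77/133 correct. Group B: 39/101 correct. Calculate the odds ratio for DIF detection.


Odds_A = 77/56 = 1.375
Odds_B = 39/62 = 0.629
OR = Odds_A / Odds_B = 1.375 / 0.629
Exactly, OR = (77 * 62) / (56 * 39) = 4774 / 2184
OR = 2.1859

2.1859


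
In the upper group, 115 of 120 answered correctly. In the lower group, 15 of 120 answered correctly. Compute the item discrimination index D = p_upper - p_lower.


p_upper = 115/120 = 0.9583
p_lower = 15/120 = 0.125
D = 0.9583 - 0.125 = 0.8333

0.8333


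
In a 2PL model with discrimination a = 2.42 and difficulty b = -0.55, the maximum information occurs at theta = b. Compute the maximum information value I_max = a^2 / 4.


For 2PL, max info at theta = b = -0.55
I_max = a^2 / 4 = 2.42^2 / 4
= 5.8564 / 4
I_max = 1.4641

1.4641


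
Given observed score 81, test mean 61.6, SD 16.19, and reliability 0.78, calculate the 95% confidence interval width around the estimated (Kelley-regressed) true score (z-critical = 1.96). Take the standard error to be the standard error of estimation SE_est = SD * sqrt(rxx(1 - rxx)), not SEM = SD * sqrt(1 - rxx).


True score estimate = 0.78*81 + 0.22*61.6 = 76.732
SE_est = SD * sqrt(rxx * (1 - rxx)) = 16.19 * sqrt(0.78 * 0.22) = 16.19 * sqrt(0.1716) = 6.706648
CI = T_est +/- z * SE_est, so width = 2 * z * SE_est = 2 * 1.96 * 6.706648
Width = 26.2901

26.2901


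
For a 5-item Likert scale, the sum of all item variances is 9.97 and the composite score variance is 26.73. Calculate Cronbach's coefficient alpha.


alpha = (k/(k-1)) * (1 - sum(si^2)/s_total^2)
= (5/4) * (1 - 9.97/26.73)
alpha = 0.7838

0.7838


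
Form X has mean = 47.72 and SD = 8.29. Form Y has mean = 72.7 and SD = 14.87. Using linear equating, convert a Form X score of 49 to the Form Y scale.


slope = SD_Y / SD_X = 14.87 / 8.29 ~ 1.7937
intercept = mean_Y - slope * mean_X = 72.7 - (14.87 / 8.29) * 47.72 ~ -12.8967
Y = slope * X + intercept. To avoid rounding drift from the rounded slope/intercept, evaluate the equivalent form Y = mean_Y + SD_Y * (X - mean_X) / SD_X at full precision:
Y = 72.7 + 14.87 * (49 - 47.72) / 8.29
Y = 72.7 + 14.87 * 1.28 / 8.29
Y = 72.7 + 19.0336 / 8.29
Y = 72.7 + 2.296
Y = 74.996

74.996


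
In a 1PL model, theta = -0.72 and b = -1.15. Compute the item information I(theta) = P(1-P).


P = 1/(1+exp(-(-0.72--1.15))) = 0.6059
I = P*(1-P) = 0.6059 * 0.3941
I = 0.2388

0.2388


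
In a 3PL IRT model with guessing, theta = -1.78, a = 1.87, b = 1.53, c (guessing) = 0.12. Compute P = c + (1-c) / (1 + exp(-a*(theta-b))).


logit = 1.87*(-1.78 - 1.53) = -6.1897
P* = 1/(1 + exp(--6.1897)) = 0.002
P = 0.12 + (1 - 0.12) * 0.002
P = 0.1218

0.1218


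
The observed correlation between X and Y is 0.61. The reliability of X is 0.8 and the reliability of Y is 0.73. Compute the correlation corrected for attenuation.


r_corrected = rxy / sqrt(rxx * ryy)
= 0.61 / sqrt(0.8 * 0.73)
= 0.61 / sqrt(0.584)
= 0.61 / 0.764199
r_corrected = 0.7982

0.7982
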